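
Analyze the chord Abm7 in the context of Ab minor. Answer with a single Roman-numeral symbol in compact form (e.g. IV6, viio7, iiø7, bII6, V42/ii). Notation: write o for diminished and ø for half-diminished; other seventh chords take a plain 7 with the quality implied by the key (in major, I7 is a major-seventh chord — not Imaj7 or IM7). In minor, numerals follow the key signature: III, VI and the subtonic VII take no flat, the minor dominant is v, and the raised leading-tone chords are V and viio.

i7

Stacked in thirds the chord is Ab-Cb-Eb-Gb: a minor seventh chord on Ab.
Ab is scale degree 1 in Ab minor, and a minor seventh chord on that degree is written i7.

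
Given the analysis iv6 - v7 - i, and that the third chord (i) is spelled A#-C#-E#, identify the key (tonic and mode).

A# minor

The anchor chord is a minor triad on A#, labeled i.
If A# is scale degree 1 and the mode makes that degree carry a minor triad, the tonic is A# and the mode is minor.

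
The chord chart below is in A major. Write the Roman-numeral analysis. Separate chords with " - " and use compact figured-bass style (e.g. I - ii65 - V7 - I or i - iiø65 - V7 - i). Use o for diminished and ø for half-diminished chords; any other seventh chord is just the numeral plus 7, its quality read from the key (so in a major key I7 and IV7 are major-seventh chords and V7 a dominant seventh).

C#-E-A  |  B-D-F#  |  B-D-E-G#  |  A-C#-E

I6 - ii - V43 - I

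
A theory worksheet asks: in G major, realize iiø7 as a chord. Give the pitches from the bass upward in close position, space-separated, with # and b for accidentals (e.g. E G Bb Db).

A C Eb G

Scale degree 2 in G major is A; here the chord built on it is altered to a half-diminished seventh chord. iiø7 is the half-diminished supertonic seventh, borrowed from the parallel minor.
So the chord is A-C-Eb-G.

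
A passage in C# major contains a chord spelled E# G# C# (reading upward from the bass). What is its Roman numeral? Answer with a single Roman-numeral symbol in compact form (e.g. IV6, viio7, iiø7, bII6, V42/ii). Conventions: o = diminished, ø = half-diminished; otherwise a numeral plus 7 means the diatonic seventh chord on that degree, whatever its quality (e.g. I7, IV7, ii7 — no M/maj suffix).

Stacked in thirds the chord is C#-E#-G#: a major triad on C#.
C# is scale degree 1 in C# major, and a major triad on that degree is written I.
With E# in the bass the chord is in first inversion, so the figured bass is 6.

I6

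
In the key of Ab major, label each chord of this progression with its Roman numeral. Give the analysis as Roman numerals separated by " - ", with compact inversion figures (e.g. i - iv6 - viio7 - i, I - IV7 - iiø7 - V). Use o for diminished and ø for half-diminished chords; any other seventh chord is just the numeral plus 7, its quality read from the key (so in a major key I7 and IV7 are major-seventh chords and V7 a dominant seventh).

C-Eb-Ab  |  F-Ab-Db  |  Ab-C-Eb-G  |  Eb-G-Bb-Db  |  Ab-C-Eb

I6 - IV6 - I7 - V7 - I

C-Eb-Ab: root Ab is the tonic; major triad there is I6.
F-Ab-Db: major triad on Db = scale degree 4 → IV6.
Ab-C-Eb-G: major seventh chord on Ab = scale degree 1 → I7.
Eb-G-Bb-Db has root Eb, degree 5 in Ab major, so V7.
Ab-C-Eb: major triad on Ab = scale degree 1 → I.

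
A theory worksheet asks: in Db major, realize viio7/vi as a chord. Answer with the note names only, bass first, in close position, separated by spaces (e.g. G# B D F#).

A C Eb Gb

The slash marks an applied leading-tone chord: viio of vi. In Db major, vi is Bb, so the leading tone to it is A, a half step below.
Building a fully diminished seventh chord on A gives A-C-Eb-Gb.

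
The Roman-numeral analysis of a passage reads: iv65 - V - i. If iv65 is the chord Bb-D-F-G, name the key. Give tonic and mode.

The anchor chord is a minor seventh chord on G, labeled iv65.
If G is scale degree 4 and the mode makes that degree carry a minor seventh chord, the tonic is D and the mode is minor.

D minor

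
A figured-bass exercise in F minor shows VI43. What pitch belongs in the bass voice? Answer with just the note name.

VI in F minor has root Db; the chord is Db-F-Ab-C.
The figure 43 means second inversion — the fifth is in the bass.

Ab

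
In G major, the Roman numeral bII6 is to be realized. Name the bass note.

C

bII in G major has root Ab; the chord is Ab-C-Eb.
The figure 6 means first inversion — the third is in the bass.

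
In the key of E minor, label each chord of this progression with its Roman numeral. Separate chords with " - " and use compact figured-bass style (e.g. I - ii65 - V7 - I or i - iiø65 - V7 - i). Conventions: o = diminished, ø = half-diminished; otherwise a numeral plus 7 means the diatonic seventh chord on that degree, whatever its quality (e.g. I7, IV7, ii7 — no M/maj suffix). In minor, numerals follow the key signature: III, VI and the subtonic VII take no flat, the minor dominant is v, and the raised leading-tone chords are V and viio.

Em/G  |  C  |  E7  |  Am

Em/G: minor triad on E = scale degree 1 → i6.
C: root C is the submediant; major triad there is VI.
E7 is the secondary dominant of iv (dominant seventh chord on E): V7/iv.
Am has root A, degree 4 in E minor, so iv.

i6 - VI - V7/iv - iv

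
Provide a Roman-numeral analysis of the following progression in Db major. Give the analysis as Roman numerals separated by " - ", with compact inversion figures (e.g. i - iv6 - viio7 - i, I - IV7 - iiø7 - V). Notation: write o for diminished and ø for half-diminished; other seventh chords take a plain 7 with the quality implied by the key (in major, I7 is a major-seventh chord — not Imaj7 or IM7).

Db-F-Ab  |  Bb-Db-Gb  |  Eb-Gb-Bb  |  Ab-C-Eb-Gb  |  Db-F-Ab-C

I - IV6 - ii - V7 - I7

Db-F-Ab: major triad on Db = scale degree 1 → I.
Bb-Db-Gb has root Gb, degree 4 in Db major, so IV6.
Eb-Gb-Bb: minor triad on Eb = scale degree 2 → ii.
Ab-C-Eb-Gb: root Ab is the dominant; dominant seventh chord there is V7.
Db-F-Ab-C has root Db, degree 1 in Db major, so I7.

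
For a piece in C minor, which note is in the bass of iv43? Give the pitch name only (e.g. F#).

C

iv in C minor has root F; the chord is F-Ab-C-Eb.
The figure 43 means second inversion — the fifth is in the bass.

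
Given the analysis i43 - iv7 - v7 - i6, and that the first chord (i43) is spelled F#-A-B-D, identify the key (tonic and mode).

B minor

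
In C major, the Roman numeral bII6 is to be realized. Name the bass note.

F

bII in C major has root Db; the chord is Db-F-Ab.
The figure 6 means first inversion — the third is in the bass.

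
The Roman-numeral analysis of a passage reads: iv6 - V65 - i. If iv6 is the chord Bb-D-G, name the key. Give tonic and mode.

D minor

The anchor chord is a minor triad on G, labeled iv6.
If G is scale degree 4 and the mode makes that degree carry a minor triad, the tonic is D and the mode is minor.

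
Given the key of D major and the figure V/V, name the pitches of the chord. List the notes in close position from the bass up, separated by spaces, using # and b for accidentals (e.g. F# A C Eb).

E G# B

The slash means an applied dominant: we want the dominant of V. In D major, V is A major, and its dominant is built on E.
Building a major triad on E gives E-G#-B.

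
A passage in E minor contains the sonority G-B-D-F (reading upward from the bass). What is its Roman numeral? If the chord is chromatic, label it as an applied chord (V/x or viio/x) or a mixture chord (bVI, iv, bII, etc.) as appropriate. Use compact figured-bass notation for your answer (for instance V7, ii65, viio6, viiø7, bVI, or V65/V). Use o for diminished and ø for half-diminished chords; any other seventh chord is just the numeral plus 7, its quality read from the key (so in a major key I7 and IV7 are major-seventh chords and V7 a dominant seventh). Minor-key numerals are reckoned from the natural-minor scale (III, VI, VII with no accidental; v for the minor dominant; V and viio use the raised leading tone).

Stacked in thirds the chord is G-B-D-F: a dominant seventh chord on G.
G is not a diatonic chord root with this quality in E minor, but it lies a perfect fifth above C (VI), so the chord functions as an applied dominant of VI.

V7/VI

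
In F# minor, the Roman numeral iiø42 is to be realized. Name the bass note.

iiø in F# minor has root G#; the chord is G#-B-D-F#.
The figure 42 means third inversion — the seventh is in the bass.

F#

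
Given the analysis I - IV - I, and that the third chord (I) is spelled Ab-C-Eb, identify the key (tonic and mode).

Ab major

The anchor chord is a major triad on Ab, labeled I.
If Ab is scale degree 1 and the mode makes that degree carry a major triad, the tonic is Ab and the mode is major.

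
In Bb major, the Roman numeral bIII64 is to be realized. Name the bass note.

Ab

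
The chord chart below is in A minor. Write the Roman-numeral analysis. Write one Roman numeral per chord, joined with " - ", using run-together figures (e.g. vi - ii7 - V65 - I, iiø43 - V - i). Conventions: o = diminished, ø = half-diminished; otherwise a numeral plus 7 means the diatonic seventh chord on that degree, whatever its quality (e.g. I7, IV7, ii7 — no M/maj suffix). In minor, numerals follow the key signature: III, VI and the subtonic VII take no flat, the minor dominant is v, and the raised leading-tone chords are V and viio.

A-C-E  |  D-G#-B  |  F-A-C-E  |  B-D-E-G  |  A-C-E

A-C-E: minor triad on A = scale degree 1 → i.
D-G#-B: root G# is the leading tone; diminished triad there is viio64.
F-A-C-E: root F is the submediant; major seventh chord there is VI7.
B-D-E-G: root E is the dominant; minor seventh chord there is v43.
A-C-E has root A, degree 1 in A minor, so i.

i - viio64 - VI7 - v43 - i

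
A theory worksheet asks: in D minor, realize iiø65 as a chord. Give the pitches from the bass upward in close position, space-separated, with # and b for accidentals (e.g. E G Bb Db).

G Bb D E

In D minor, scale degree 2 is E, and the diatonic chord built there is a half-diminished seventh chord.
Stacking thirds from E gives E-G-Bb-D.
The figured bass 65 indicates first inversion, placing the third (G) in the bass: G-Bb-D-E.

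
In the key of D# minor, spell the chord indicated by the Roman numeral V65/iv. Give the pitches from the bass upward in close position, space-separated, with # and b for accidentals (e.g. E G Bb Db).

The slash means an applied dominant: we want the dominant of iv. In D# minor, iv is G# minor, and its dominant is built on D#.
Building a dominant seventh chord on D# gives D#-F##-A#-C#.
With the 65 figure the chord is in first inversion; from the bass F## upward in close position it reads F##-A#-C#-D#.

F## A# C# D#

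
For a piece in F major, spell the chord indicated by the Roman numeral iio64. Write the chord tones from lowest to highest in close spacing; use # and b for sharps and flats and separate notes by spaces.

Db G Bb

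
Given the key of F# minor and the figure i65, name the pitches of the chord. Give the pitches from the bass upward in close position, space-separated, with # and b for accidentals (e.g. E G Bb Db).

The numeral's case and figure indicate a minor seventh chord. In F# minor its root, scale degree 1, is F#.
Stacking thirds from F# gives F#-A-C#-E.
The figured bass 65 indicates first inversion, placing the third (A) in the bass: A-C#-E-F#.

A C# E F#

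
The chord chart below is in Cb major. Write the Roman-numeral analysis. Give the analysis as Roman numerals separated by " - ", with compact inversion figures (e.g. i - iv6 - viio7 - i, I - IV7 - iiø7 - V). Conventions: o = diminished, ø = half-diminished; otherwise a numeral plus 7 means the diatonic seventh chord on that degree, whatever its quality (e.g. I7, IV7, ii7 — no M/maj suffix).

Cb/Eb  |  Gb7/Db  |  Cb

Cb/Eb: major triad on Cb = scale degree 1 → I6.
Gb7/Db: root Gb is the dominant; dominant seventh chord there is V43.
Cb: major triad on Cb = scale degree 1 → I.

I6 - V43 - I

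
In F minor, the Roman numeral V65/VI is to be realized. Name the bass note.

C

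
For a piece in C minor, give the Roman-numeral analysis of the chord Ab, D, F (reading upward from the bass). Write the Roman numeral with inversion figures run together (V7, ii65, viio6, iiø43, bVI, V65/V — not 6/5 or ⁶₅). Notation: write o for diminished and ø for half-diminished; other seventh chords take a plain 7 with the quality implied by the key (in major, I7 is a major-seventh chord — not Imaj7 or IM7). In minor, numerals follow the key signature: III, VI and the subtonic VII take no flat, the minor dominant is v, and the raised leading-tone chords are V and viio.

iio64

Stacked in thirds the chord is D-F-Ab: a diminished triad on D.
D is scale degree 2 in C minor, and a diminished triad on that degree is written iio.
With Ab in the bass the chord is in second inversion, so the figured bass is 64.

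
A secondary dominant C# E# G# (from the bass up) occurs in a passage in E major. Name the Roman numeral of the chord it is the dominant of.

ii

The chord is a major triad on C#.
A dominant resolves down a perfect fifth: C# → F#. In E major, F# is scale degree 2, i.e. ii.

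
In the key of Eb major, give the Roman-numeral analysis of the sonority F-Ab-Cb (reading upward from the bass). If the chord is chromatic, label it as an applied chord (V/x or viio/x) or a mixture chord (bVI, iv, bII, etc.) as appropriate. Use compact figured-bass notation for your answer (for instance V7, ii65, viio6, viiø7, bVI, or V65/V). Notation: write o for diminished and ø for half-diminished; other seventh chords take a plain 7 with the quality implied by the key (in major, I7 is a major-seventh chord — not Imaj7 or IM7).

The pitches F-Ab-Cb form a diminished triad rooted on F.
F is the second degree of Eb major. This is the diminished supertonic triad, borrowed from the parallel minor.

iio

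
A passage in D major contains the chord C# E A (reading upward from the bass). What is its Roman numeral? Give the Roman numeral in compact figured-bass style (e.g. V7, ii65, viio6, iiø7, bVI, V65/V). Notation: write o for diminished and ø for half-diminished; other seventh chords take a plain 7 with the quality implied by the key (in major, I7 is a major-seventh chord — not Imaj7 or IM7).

V6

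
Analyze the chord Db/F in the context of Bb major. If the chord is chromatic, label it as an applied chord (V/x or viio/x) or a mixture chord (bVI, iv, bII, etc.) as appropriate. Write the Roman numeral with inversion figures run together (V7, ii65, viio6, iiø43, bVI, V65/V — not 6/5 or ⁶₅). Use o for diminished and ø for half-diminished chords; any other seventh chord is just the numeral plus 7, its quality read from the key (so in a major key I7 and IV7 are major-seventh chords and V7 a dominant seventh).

bIII6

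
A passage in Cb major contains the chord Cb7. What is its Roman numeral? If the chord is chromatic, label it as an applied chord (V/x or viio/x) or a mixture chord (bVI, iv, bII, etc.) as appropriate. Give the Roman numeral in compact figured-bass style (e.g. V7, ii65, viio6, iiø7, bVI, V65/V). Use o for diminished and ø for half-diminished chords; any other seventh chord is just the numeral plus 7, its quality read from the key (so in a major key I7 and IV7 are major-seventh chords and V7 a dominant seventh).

V7/IV

Stacked in thirds the chord is Cb-Eb-Gb-Bbb: a dominant seventh chord on Cb.
Cb is not a diatonic chord root with this quality in Cb major, but it lies a perfect fifth above Fb (IV), so the chord functions as an applied dominant of IV.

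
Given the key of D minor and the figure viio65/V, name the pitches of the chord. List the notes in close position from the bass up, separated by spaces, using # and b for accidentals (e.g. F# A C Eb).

The slash marks an applied leading-tone chord: viio of V. In D minor, V is A, so the leading tone to it is G#, a half step below.
Building a fully diminished seventh chord on G# gives G#-B-D-F.
With the 65 figure the chord is in first inversion; from the bass B upward in close position it reads B-D-F-G#.

B D F G#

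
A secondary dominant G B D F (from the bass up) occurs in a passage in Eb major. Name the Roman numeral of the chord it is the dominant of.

vi

The chord is a dominant seventh chord on G.
A dominant resolves down a perfect fifth: G → C. In Eb major, C is scale degree 6, i.e. vi.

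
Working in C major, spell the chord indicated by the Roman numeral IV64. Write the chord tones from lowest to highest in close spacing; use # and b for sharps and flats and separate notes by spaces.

C F A

The numeral's case and figure indicate a major triad. In C major its root, the subdominant, is F.
That chord is spelled F-A-C.
With the 64 figure the chord is in second inversion; from the bass C upward in close position it reads C-F-A.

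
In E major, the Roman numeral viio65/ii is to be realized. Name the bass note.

G#

The applied chord viio65/ii is rooted on E#: E#-G#-B-D.
The figure 65 means first inversion — the third is in the bass.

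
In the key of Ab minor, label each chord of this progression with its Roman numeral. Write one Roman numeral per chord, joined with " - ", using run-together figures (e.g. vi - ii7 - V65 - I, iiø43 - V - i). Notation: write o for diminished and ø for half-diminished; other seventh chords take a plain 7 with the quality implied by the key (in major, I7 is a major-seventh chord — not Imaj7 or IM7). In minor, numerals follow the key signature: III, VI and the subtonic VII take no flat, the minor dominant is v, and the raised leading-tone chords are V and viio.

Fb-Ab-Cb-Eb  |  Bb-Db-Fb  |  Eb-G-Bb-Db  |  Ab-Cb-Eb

VI7 - iio - V7 - i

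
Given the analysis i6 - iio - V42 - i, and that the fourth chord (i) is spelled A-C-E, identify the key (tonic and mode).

A minor

The anchor chord is a minor triad on A, labeled i.
If A is scale degree 1 and the mode makes that degree carry a minor triad, the tonic is A and the mode is minor.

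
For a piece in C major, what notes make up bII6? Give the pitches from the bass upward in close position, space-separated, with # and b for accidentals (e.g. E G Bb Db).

F Ab Db

Scale degree 2 in C major is D; lowering it a half step gives Db. bII6 is the Neapolitan sixth — a major triad on the lowered second degree, here in its customary first inversion.
So the chord is Db-F-Ab.
With the 6 figure the chord is in first inversion; from the bass F upward in close position it reads F-Ab-Db.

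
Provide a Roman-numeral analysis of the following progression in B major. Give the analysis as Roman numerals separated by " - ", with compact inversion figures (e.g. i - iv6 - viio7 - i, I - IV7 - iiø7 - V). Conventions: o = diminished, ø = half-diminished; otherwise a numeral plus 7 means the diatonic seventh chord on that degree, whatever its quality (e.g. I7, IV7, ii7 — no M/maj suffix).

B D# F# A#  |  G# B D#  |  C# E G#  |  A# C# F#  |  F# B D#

I7 - vi - ii - V6 - I64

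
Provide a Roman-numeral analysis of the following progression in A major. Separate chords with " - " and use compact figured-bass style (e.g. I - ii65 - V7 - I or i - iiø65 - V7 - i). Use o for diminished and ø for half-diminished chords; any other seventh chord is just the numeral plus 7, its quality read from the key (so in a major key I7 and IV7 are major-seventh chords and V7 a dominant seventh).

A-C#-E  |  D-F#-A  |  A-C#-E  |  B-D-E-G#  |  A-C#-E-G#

I - IV - I - V43 - I7

A-C#-E: major triad on A = scale degree 1 → I.
D-F#-A: root D is the subdominant; major triad there is IV.
A-C#-E: major triad on A = scale degree 1 → I.
B-D-E-G# has root E, degree 5 in A major, so V43.
A-C#-E-G#: major seventh chord on A = scale degree 1 → I7.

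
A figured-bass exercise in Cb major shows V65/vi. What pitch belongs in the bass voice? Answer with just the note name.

G

The applied chord V65/vi is rooted on Eb: Eb-G-Bb-Db.
The figure 65 means first inversion — the third is in the bass.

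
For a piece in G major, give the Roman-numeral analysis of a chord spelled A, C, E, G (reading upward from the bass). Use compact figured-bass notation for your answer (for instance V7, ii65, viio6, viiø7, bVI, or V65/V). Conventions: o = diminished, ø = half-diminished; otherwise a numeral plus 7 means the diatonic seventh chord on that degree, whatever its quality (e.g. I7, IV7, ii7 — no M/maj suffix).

ii7

Stacked in thirds the chord is A-C-E-G: a minor seventh chord on A.
A is scale degree 2 in G major, and a minor seventh chord on that degree is written ii7.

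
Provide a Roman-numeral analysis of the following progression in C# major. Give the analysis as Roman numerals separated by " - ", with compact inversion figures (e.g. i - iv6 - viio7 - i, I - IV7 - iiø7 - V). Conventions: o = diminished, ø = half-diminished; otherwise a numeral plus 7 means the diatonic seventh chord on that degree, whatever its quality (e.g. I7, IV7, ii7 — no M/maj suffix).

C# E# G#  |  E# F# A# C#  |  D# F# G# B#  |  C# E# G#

I - IV42 - V43 - I

C#-E#-G#: root C# is the tonic; major triad there is I.
E#-F#-A#-C#: root F# is the subdominant; major seventh chord there is IV42.
D#-F#-G#-B#: root G# is the dominant; dominant seventh chord there is V43.
C#-E#-G# has root C#, degree 1 in C# major, so I.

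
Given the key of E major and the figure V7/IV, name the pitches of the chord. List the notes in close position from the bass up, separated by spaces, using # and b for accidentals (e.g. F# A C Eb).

E G# B D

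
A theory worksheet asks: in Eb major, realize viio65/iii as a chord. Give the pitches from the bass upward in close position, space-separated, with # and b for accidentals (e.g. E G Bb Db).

A C Eb F#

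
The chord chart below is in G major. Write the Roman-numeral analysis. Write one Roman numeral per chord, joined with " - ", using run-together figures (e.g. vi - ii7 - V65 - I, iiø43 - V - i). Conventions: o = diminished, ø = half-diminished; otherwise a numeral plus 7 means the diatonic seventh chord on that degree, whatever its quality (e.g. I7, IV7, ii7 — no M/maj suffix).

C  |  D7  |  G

C: root C is the subdominant; major triad there is IV.
D7: dominant seventh chord on D = scale degree 5 → V7.
G: major triad on G = scale degree 1 → I.

IV - V7 - I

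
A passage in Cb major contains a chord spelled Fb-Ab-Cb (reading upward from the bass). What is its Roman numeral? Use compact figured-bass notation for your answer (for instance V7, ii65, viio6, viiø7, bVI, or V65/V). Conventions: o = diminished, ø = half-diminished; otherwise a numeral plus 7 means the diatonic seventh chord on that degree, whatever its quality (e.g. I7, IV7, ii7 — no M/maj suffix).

Stacked in thirds the chord is Fb-Ab-Cb: a major triad on Fb.
Fb is scale degree 4 in Cb major, and a major triad on that degree is written IV.

IV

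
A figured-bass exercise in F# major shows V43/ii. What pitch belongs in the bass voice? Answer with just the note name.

The applied chord V43/ii is rooted on D#: D#-F##-A#-C#.
The figure 43 means second inversion — the fifth is in the bass.

A#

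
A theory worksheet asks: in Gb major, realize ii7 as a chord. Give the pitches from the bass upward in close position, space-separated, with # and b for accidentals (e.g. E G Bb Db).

In Gb major, the supertonic is Ab, and the diatonic chord built there is a minor seventh chord.
That chord is spelled Ab-Cb-Eb-Gb.

Ab Cb Eb Gb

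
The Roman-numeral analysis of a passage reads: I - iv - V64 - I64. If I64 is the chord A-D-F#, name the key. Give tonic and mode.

D major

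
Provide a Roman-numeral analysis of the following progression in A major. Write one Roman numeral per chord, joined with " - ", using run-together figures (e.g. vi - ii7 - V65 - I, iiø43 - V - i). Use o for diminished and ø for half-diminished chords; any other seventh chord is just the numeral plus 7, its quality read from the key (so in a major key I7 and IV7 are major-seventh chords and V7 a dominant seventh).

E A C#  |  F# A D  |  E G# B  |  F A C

I64 - IV6 - V - bVI

E-A-C#: root A is the tonic; major triad there is I64.
F#-A-D: root D is the subdominant; major triad there is IV6.
E-G#-B: major triad on E = scale degree 5 → V.
F-A-C: major triad on F — chromatic; bVI (borrowed from the parallel minor).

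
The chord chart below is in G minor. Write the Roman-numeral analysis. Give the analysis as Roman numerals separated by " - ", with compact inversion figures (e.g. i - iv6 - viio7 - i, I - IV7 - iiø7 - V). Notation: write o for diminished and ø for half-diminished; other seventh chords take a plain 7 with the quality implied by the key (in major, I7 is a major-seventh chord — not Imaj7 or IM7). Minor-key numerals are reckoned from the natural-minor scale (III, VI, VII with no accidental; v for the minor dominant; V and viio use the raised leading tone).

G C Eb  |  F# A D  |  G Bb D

G-C-Eb: root C is the subdominant; minor triad there is iv64.
F#-A-D: major triad on D = scale degree 5 → V6.
G-Bb-D has root G, degree 1 in G minor, so i.

iv64 - V6 - i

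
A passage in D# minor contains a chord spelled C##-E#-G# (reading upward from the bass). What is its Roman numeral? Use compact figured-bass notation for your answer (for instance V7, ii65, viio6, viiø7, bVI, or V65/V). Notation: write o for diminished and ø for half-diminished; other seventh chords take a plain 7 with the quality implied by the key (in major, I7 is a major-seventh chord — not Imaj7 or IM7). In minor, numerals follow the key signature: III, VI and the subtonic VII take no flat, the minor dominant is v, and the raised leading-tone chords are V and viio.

viio

Stacked in thirds the chord is C##-E#-G#: a diminished triad on C##.
In D# minor, C## is the leading tone; the diatonic diminished triad there is viio.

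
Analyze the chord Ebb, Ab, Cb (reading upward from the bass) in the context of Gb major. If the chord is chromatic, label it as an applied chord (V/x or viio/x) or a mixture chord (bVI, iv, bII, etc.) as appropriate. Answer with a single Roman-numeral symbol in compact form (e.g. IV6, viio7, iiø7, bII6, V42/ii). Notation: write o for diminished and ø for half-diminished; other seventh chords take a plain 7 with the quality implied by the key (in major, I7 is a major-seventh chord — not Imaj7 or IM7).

Stacked in thirds the chord is Ab-Cb-Ebb: a diminished triad on Ab.
Ab is the second degree of Gb major. This is the diminished supertonic triad, borrowed from the parallel minor.
With Ebb in the bass the chord is in second inversion, so the figured bass is 64.

iio64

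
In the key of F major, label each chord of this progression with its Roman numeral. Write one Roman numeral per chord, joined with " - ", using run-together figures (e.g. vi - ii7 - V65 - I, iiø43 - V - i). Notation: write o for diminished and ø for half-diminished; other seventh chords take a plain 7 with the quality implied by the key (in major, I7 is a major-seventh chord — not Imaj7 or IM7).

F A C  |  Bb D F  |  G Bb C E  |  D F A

I - IV - V43 - vi

F-A-C: root F is the tonic; major triad there is I.
Bb-D-F has root Bb, degree 4 in F major, so IV.
G-Bb-C-E: root C is the dominant; dominant seventh chord there is V43.
D-F-A: root D is the submediant; minor triad there is vi.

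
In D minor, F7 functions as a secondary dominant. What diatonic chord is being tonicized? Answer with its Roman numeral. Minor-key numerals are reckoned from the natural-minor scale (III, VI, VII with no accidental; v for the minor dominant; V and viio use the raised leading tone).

VI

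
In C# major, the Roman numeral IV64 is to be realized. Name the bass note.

IV in C# major has root F#; the chord is F#-A#-C#.
The figure 64 means second inversion — the fifth is in the bass.

C#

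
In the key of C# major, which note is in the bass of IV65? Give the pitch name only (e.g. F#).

A#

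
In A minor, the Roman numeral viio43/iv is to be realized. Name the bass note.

The applied chord viio43/iv is rooted on C#: C#-E-G-Bb.
The figure 43 means second inversion — the fifth is in the bass.

G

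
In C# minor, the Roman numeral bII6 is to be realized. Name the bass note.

bII in C# minor has root D; the chord is D-F#-A.
The figure 6 means first inversion — the third is in the bass.

F#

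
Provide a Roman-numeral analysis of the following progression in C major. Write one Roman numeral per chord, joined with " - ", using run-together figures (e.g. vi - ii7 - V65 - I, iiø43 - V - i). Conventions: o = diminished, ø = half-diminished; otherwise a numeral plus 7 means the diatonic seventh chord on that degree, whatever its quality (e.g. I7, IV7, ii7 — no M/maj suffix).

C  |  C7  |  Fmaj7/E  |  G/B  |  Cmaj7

C: root C is the tonic; major triad there is I.
C7: chromatic; C is V of IV, so V7/IV.
Fmaj7/E: major seventh chord on F = scale degree 4 → IV42.
G/B: root G is the dominant; major triad there is V6.
Cmaj7: root C is the tonic; major seventh chord there is I7.

I - V7/IV - IV42 - V6 - I7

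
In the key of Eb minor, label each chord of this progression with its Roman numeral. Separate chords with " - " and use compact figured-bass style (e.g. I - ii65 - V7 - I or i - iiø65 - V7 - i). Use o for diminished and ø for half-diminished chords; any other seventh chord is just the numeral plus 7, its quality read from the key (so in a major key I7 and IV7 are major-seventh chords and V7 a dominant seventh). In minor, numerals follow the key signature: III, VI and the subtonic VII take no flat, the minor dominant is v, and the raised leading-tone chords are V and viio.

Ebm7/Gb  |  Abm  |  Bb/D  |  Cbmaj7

i65 - iv - V6 - VI7

Ebm7/Gb: minor seventh chord on Eb = scale degree 1 → i65.
Abm: minor triad on Ab = scale degree 4 → iv.
Bb/D: root Bb is the dominant; major triad there is V6.
Cbmaj7 has root Cb, degree 6 in Eb minor, so VI7.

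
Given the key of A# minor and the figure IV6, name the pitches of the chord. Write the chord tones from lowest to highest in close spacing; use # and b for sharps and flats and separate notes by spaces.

IV6 is the major subdominant, borrowed from the parallel major. In A# minor that root is D#.
So the chord is D#-F##-A#, a major triad.
With the 6 figure the chord is in first inversion; from the bass F## upward in close position it reads F##-A#-D#.

F## A# D#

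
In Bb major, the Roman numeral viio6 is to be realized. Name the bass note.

C

viio in Bb major has root A; the chord is A-C-Eb.
The figure 6 means first inversion — the third is in the bass.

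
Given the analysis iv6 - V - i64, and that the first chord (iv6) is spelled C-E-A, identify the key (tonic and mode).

E minor

The chord Am/C is a minor triad rooted on A; its label is iv6.
Counting down 3 scale steps from A places the tonic on E; a minor triad on degree 4 is diatonic only in minor.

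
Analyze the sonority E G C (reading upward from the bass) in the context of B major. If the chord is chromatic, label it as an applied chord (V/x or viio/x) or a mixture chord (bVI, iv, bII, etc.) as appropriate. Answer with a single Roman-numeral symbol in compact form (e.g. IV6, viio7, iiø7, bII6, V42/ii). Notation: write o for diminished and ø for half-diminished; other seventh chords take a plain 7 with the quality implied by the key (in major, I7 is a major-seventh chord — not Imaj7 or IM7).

Stacked in thirds the chord is C-E-G: a major triad on C.
C is the lowered second degree of B major (diatonic 2 would be C#). This is the Neapolitan sixth — a major triad on the lowered second degree, here in its customary first inversion.
With E in the bass the chord is in first inversion, so the figured bass is 6.

bII6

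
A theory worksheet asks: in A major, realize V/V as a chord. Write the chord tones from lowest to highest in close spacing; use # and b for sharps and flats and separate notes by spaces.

V/V is a secondary dominant — the dominant triad of V. V in A major is E, so the applied chord's root is B, a perfect fifth above.
Building a major triad on B gives B-D#-F#.

B D# F#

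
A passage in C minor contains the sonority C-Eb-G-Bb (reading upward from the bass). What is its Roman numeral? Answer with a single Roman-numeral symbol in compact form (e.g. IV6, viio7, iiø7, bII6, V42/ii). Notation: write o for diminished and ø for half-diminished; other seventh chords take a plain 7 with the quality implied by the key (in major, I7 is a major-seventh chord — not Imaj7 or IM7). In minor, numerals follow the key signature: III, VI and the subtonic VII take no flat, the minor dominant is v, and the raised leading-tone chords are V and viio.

i7

Stacked in thirds the chord is C-Eb-G-Bb: a minor seventh chord on C.
In C minor, C is the tonic; the diatonic minor seventh chord there is i7.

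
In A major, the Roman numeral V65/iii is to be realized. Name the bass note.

The applied chord V65/iii is rooted on G#: G#-B#-D#-F#.
The figure 65 means first inversion — the third is in the bass.

B#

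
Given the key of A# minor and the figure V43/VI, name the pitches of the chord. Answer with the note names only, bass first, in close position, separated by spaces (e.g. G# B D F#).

G# B C# E#

V43/VI is a secondary dominant — the dominant seventh of VI. VI in A# minor is F#, so the applied chord's root is C#, a perfect fifth above.
Building a dominant seventh chord on C# gives C#-E#-G#-B.
With the 43 figure the chord is in second inversion; from the bass G# upward in close position it reads G#-B-C#-E#.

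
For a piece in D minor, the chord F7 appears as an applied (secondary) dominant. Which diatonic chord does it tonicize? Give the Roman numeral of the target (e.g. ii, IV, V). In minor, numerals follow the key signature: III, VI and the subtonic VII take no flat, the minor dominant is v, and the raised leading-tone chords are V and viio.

VI

The chord is a dominant seventh chord on F.
A dominant resolves down a perfect fifth: F → Bb. In D minor, Bb is scale degree 6, i.e. VI.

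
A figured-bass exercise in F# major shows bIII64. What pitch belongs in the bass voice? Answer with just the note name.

bIII in F# major has root A; the chord is A-C#-E.
The figure 64 means second inversion — the fifth is in the bass.

E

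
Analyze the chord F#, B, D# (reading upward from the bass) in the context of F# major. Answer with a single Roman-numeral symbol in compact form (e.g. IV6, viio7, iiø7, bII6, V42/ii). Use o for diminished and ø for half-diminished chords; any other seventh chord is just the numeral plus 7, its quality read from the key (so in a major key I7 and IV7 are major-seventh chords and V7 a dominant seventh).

IV64

The pitches B-D#-F# form a major triad rooted on B.
B is scale degree 4 in F# major, and a major triad on that degree is written IV.
With F# in the bass the chord is in second inversion, so the figured bass is 64.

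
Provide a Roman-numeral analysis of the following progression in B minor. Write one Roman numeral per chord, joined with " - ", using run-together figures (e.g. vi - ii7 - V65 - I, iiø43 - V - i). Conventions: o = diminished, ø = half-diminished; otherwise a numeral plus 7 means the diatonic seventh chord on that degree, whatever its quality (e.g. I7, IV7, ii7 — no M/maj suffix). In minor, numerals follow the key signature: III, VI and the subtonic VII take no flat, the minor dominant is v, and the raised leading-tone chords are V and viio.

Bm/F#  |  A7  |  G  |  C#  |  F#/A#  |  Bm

Bm/F#: root B is the tonic; minor triad there is i64.
A7 has root A, degree 7 in B minor, so VII7.
G: root G is the submediant; major triad there is VI.
C# is the secondary dominant of V (major triad on C#): V/V.
F#/A#: root F# is the dominant; major triad there is V6.
Bm: minor triad on B = scale degree 1 → i.

i64 - VII7 - VI - V/V - V6 - i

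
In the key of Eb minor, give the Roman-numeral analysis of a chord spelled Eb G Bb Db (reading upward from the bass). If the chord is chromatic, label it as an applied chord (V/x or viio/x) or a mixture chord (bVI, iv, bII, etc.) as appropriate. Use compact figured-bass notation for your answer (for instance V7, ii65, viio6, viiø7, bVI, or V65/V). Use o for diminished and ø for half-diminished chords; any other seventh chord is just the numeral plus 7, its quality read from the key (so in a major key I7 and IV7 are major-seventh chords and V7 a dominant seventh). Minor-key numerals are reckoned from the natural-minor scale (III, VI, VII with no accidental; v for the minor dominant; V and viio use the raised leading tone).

V7/iv

The pitches Eb-G-Bb-Db form a dominant seventh chord rooted on Eb.
Eb is not a diatonic chord root with this quality in Eb minor, but it lies a perfect fifth above Ab (iv), so the chord functions as an applied dominant of iv.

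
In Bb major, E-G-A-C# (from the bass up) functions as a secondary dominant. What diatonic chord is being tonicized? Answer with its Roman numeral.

The chord is a dominant seventh chord on A.
A dominant resolves down a perfect fifth: A → D. In Bb major, D is scale degree 3, i.e. iii.

iii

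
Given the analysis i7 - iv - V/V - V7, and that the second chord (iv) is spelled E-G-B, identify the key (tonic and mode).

B minor

iv is given as E-G-B — a minor triad with root E.
If E is scale degree 4 and the mode makes that degree carry a minor triad, the tonic is B and the mode is minor.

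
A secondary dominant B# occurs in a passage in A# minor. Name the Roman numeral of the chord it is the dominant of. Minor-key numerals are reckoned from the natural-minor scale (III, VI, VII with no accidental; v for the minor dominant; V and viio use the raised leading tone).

The chord is a major triad on B#.
A dominant resolves down a perfect fifth: B# → E#. In A# minor, E# is scale degree 5, i.e. V.

V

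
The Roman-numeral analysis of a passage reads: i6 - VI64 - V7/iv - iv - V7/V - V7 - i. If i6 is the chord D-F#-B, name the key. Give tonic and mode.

B minor

The chord Bm/D is a minor triad rooted on B; its label is i6.
If B is scale degree 1 and the mode makes that degree carry a minor triad, the tonic is B and the mode is minor.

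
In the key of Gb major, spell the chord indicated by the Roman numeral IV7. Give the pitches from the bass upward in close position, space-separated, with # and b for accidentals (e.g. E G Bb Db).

Cb Eb Gb Bb

In Gb major, the fourth degree is Cb, and the diatonic chord built there is a major seventh chord.
Stacking thirds from Cb gives Cb-Eb-Gb-Bb.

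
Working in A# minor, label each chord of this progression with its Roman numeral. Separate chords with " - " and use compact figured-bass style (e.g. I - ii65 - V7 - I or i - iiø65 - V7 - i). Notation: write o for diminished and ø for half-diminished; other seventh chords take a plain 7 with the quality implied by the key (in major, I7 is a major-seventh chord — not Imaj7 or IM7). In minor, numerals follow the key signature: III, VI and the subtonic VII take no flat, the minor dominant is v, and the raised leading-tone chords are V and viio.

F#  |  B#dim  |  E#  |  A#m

VI - iio - V - i

F#: root F# is the submediant; major triad there is VI.
B#dim has root B#, degree 2 in A# minor, so iio.
E#: major triad on E# = scale degree 5 → V.
A#m: minor triad on A# = scale degree 1 → i.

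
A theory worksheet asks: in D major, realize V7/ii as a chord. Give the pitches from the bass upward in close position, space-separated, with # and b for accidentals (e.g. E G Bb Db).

The slash means an applied dominant: we want the dominant of ii. In D major, ii is E minor, and its dominant is built on B.
Building a dominant seventh chord on B gives B-D#-F#-A.

B D# F# A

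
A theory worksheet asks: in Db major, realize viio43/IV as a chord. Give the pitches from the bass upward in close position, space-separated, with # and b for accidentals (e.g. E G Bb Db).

The slash marks an applied leading-tone chord: viio of IV. In Db major, IV is Gb, so the leading tone to it is F, a half step below.
Building a fully diminished seventh chord on F gives F-Ab-Cb-Ebb.
The figured bass 43 indicates second inversion, placing the fifth (Cb) in the bass: Cb-Ebb-F-Ab.

Cb Ebb F Ab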